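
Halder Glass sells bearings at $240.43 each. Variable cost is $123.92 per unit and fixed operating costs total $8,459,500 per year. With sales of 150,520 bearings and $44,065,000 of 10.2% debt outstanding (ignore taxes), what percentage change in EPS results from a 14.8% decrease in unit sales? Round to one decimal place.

-56.6%

Contribution at this volume is 150,520 × $116.51 = $17,537,085.20.
Operating income = contribution − fixed costs = $17,537,085.20 − $8,459,500 = $9,077,585.20.
After interest of $4,494,630.00, pre-tax earnings = $4,582,955.20.
Degree of combined leverage = contribution ÷ (EBIT − I) = $17,537,085.20 ÷ $4,582,955.20 = 3.8266.
%ΔEPS = DCL × %ΔSales = 3.8266 × -14.8% = -56.6%.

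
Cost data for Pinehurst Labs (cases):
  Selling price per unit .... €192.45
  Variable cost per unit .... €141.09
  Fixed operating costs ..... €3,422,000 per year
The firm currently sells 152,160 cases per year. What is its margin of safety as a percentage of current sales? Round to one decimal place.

Unit CM = price − variable cost = €192.45 − €141.09 = €51.36. Break-even units = €3,422,000 ÷ €51.36 = 66,627.73; break-even revenue = 66,627.73 × €192.45 = €12,822,505.84.
Current sales = 152,160 × €192.45 = €29,283,192.00.
Margin of safety = (€29,283,192.00 − €12,822,505.84) ÷ €29,283,192.00 = 56.2%.

56.2%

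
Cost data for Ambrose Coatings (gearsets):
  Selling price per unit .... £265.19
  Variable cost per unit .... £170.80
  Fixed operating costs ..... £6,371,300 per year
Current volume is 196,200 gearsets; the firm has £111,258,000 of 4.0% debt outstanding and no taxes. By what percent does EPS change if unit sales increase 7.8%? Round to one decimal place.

Contribution at this volume is 196,200 × £94.39 = £18,519,318.00.
Subtracting fixed costs: EBIT = £18,519,318.00 − £6,371,300 = £12,148,018.00.
Interest = £4,450,320.00, so EBIT − I = £7,697,698.00.
DCL = total CM / (EBIT − I) = £18,519,318.00 / £7,697,698.00 = 2.4058.
EPS therefore changes by 2.4058 × (+7.8%) = +18.8%.

+18.8%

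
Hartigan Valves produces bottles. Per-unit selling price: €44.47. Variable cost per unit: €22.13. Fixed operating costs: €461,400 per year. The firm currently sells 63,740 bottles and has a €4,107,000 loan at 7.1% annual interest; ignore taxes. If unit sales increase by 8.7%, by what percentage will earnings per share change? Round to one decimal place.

Total contribution margin = 63,740 × €22.34 = €1,423,951.60.
Subtracting fixed costs: EBIT = €1,423,951.60 − €461,400 = €962,551.60.
Interest = €291,597.00, so EBIT − I = €670,954.60.
DCL = total CM / (EBIT − I) = €1,423,951.60 / €670,954.60 = 2.1223.
%ΔEPS = DCL × %ΔSales = 2.1223 × +8.7% = +18.5%.

+18.5%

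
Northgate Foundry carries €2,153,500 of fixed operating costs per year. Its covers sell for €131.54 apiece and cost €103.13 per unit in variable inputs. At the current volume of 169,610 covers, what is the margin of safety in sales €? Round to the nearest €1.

€12,339,666

Unit CM = price − variable cost = €131.54 − €103.13 = €28.41. Break-even units = €2,153,500 ÷ €28.41 = 75,800.77; break-even revenue = 75,800.77 × €131.54 = €9,970,833.86.
Current sales = 169,610 × €131.54 = €22,310,499.40.
Margin of safety = €22,310,499.40 − €9,970,833.86 = €12,339,666.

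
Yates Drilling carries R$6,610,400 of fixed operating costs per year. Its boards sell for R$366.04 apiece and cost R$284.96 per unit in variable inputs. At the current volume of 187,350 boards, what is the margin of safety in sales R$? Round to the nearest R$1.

R$38,734,589

Each unit contributes R$366.04 − R$284.96 = R$81.08. Break-even units = R$6,610,400 ÷ R$81.08 = 81,529.35; break-even revenue = 81,529.35 × R$366.04 = R$29,843,004.64.
Actual sales revenue = 187,350 × R$366.04 = R$68,577,594.00.
Margin of safety = R$68,577,594.00 − R$29,843,004.64 = R$38,734,589.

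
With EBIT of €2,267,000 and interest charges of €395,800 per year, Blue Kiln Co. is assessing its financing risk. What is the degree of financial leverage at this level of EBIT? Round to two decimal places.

Interest = €395,800.00.
DFL = EBIT ÷ (EBIT − I) = €2,267,000 ÷ (€2,267,000 − €395,800.00) = €2,267,000 ÷ €1,871,200.00 = 1.2115.

1.21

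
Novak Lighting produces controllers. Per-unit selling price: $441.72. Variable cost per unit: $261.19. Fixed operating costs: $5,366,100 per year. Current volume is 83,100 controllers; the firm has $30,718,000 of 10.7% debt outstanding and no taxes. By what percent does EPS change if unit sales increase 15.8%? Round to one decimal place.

+37.3%

At 83,100 units, contribution = 83,100 × $180.53 = $15,002,043.00.
Subtracting fixed costs: EBIT = $15,002,043.00 − $5,366,100 = $9,635,943.00.
After interest of $3,286,826.00, pre-tax earnings = $6,349,117.00.
Degree of combined leverage = contribution ÷ (EBIT − I) = $15,002,043.00 ÷ $6,349,117.00 = 2.3629.
%ΔEPS = DCL × %ΔSales = 2.3629 × +15.8% = +37.3%.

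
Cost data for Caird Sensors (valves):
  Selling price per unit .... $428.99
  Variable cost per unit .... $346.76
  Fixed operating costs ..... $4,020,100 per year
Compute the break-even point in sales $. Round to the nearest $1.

Contribution margin per unit = $428.99 − $346.76 = $82.23, a CM ratio of $82.23 ÷ $428.99 = 0.1917.
Break-even revenue = fixed costs × price ÷ CM = $4,020,100 × $428.99 ÷ $82.23 = $20,972,671.

$20,972,671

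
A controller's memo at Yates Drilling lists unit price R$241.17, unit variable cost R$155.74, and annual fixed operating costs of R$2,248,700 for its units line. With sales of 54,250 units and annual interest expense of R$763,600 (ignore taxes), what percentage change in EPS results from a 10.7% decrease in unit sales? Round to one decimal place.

-30.6%

Contribution at this volume is 54,250 × R$85.43 = R$4,634,577.50.
Operating income = contribution − fixed costs = R$4,634,577.50 − R$2,248,700 = R$2,385,877.50.
Interest = R$763,600.00, so EBIT − I = R$1,622,277.50.
Degree of combined leverage = contribution ÷ (EBIT − I) = R$4,634,577.50 ÷ R$1,622,277.50 = 2.8568.
EPS therefore changes by 2.8568 × (-10.7%) = -30.6%.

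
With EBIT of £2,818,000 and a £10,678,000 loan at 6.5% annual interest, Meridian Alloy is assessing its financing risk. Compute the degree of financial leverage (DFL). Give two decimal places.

1.33

Interest = £694,070.00.
DFL = EBIT ÷ (EBIT − I) = £2,818,000 ÷ (£2,818,000 − £694,070.00) = £2,818,000 ÷ £2,123,930.00 = 1.3268.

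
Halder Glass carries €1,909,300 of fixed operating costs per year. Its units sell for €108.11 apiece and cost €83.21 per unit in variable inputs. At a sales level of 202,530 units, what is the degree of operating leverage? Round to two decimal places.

Total contribution margin = 202,530 × €24.90 = €5,042,997.00.
Operating income = contribution − fixed costs = €5,042,997.00 − €1,909,300 = €3,133,697.00.
So DOL = total CM / EBIT = €5,042,997.00 / €3,133,697.00 = 1.6093.

1.61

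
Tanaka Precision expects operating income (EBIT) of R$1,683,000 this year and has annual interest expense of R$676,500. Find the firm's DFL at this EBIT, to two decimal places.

1.67

Interest = R$676,500.00.
DFL = EBIT ÷ (EBIT − I) = R$1,683,000 ÷ (R$1,683,000 − R$676,500.00) = R$1,683,000 ÷ R$1,006,500.00 = 1.6721.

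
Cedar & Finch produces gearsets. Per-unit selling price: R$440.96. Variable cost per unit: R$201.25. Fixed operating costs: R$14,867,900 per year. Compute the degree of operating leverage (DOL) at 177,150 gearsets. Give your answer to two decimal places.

1.54

Contribution at this volume is 177,150 × R$239.71 = R$42,464,626.50.
Subtracting fixed costs: EBIT = R$42,464,626.50 − R$14,867,900 = R$27,596,726.50.
So DOL = total CM / EBIT = R$42,464,626.50 / R$27,596,726.50 = 1.5388.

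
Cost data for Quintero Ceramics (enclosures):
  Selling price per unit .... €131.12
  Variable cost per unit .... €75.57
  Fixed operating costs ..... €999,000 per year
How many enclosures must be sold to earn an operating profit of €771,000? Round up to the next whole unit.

Contribution margin per unit = €131.12 − €75.57 = €55.55.
Need Q such that Q × €55.55 − €999,000 = €771,000, i.e. Q = €1,770,000 / €55.55 = 31,863.19 → 31,864.

31,864 enclosures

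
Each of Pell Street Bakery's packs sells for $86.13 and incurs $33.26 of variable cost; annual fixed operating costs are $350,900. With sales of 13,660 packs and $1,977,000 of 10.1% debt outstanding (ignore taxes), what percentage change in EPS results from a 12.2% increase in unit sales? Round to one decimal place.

Total contribution margin = 13,660 × $52.87 = $722,204.20.
EBIT = $722,204.20 − $350,900 = $371,304.20.
After interest of $199,677.00, pre-tax earnings = $171,627.20.
Degree of combined leverage = contribution ÷ (EBIT − I) = $722,204.20 ÷ $171,627.20 = 4.2080.
EPS therefore changes by 4.2080 × (+12.2%) = +51.3%.

+51.3%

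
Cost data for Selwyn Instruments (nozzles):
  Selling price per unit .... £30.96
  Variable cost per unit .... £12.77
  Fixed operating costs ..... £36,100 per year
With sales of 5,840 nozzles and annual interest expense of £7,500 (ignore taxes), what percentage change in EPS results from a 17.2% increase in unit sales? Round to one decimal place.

+29.2%

At 5,840 units, contribution = 5,840 × £18.19 = £106,229.60.
Subtracting fixed costs: EBIT = £106,229.60 − £36,100 = £70,129.60.
Interest = £7,500.00, so EBIT − I = £62,629.60.
Degree of combined leverage = contribution ÷ (EBIT − I) = £106,229.60 ÷ £62,629.60 = 1.6962.
EPS therefore changes by 1.6962 × (+17.2%) = +29.2%.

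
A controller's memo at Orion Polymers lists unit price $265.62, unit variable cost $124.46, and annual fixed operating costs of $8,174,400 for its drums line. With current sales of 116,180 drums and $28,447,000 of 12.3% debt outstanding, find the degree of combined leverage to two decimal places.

3.47

Total contribution margin = 116,180 × $141.16 = $16,399,968.80.
Subtracting fixed costs: EBIT = $16,399,968.80 − $8,174,400 = $8,225,568.80. Interest = $3,498,981.00.
DOL = $16,399,968.80 ÷ $8,225,568.80 = 1.9938; DFL = $8,225,568.80 ÷ $4,726,587.80 = 1.7403.
Combined leverage = 1.9938 × 1.7403 = 3.4698.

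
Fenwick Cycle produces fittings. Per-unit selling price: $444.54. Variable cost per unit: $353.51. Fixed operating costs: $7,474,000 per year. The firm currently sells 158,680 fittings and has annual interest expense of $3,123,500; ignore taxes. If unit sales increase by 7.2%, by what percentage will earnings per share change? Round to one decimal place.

+27.0%

Contribution at this volume is 158,680 × $91.03 = $14,444,640.40.
Operating income = contribution − fixed costs = $14,444,640.40 − $7,474,000 = $6,970,640.40.
After interest of $3,123,500.00, pre-tax earnings = $3,847,140.40.
Degree of combined leverage = contribution ÷ (EBIT − I) = $14,444,640.40 ÷ $3,847,140.40 = 3.7546.
%ΔEPS = DCL × %ΔSales = 3.7546 × +7.2% = +27.0%.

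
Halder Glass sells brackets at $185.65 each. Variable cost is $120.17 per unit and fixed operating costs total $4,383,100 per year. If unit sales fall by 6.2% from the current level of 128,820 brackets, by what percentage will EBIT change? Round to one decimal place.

At 128,820 units, contribution = 128,820 × $65.48 = $8,435,133.60.
Subtracting fixed costs: EBIT = $8,435,133.60 − $4,383,100 = $4,052,033.60.
DOL = contribution ÷ EBIT = $8,435,133.60 ÷ $4,052,033.60 = 2.0817.
%ΔEBIT = DOL × %ΔSales = 2.0817 × -6.2% = -12.9%.

-12.9%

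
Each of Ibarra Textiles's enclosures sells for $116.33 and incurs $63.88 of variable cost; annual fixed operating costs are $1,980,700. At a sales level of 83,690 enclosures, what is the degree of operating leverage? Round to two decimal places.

At 83,690 units, contribution = 83,690 × $52.45 = $4,389,540.50.
Operating income = contribution − fixed costs = $4,389,540.50 − $1,980,700 = $2,408,840.50.
DOL = contribution ÷ EBIT = $4,389,540.50 ÷ $2,408,840.50 = 1.8223.

1.82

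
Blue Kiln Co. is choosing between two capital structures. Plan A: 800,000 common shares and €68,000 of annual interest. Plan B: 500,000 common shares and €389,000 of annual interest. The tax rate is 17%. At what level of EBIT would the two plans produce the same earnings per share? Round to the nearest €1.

€924,000

Set EPS_A = EPS_B: (EBIT − €68,000)(1 − 0.17) ÷ 800,000 = (EBIT − €389,000)(1 − 0.17) ÷ 500,000.
The (1 − t) factor cancels: (EBIT − 68,000) × 500,000 = (EBIT − 389,000) × 800,000.
EBIT × (800,000 − 500,000) = 389,000 × 800,000 − 68,000 × 500,000 = 277,200,000,000, so EBIT = 277,200,000,000 ÷ 300,000 = 924,000.00.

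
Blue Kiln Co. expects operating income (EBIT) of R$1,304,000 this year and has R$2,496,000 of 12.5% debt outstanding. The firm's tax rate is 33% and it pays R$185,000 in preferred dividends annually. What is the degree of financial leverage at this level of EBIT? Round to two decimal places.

1.82

Annual interest charges come to R$312,000.00.
Preferred dividends grossed up pre-tax: R$185,000 / (1 − 0.33) = R$276,119.40.
DFL = EBIT ÷ [EBIT − I − D_p/(1−t)] = R$1,304,000 ÷ [R$1,304,000 − R$312,000.00 − R$276,119.40] = R$1,304,000 ÷ R$715,880.60 = 1.8215.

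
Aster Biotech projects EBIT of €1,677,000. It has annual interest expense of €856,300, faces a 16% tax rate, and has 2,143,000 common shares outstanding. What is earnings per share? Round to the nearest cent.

€0.32

Interest = €856,300.00, so EBT = €1,677,000 − €856,300.00 = €820,700.00.
After tax at 16%: net income = €820,700.00 × 0.84 = €689,388.00.
Per share: €689,388.00 / 2,143,000 shares = €0.32.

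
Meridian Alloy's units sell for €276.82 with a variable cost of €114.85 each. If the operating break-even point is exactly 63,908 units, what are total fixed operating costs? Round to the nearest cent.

Contribution margin per unit = €276.82 − €114.85 = €161.97.
Fixed costs = break-even units × CM = 63,908 × €161.97 = €10,351,178.76.

€10,351,178.76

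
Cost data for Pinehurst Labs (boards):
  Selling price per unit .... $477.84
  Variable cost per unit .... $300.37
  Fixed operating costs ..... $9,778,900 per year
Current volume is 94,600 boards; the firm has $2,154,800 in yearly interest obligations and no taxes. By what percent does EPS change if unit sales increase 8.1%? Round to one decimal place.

+28.0%

At 94,600 units, contribution = 94,600 × $177.47 = $16,788,662.00.
Subtracting fixed costs: EBIT = $16,788,662.00 − $9,778,900 = $7,009,762.00.
Interest = $2,154,800.00, so EBIT − I = $4,854,962.00.
Degree of combined leverage = contribution ÷ (EBIT − I) = $16,788,662.00 ÷ $4,854,962.00 = 3.4580.
EPS therefore changes by 3.4580 × (+8.1%) = +28.0%.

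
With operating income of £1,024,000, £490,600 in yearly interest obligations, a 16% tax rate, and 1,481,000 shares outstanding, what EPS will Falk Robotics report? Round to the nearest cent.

Interest = £490,600.00, so EBT = £1,024,000 − £490,600.00 = £533,400.00.
Net income = £533,400.00 × (1 − 0.16) = £448,056.00.
Per share: £448,056.00 / 1,481,000 shares = £0.30.

£0.30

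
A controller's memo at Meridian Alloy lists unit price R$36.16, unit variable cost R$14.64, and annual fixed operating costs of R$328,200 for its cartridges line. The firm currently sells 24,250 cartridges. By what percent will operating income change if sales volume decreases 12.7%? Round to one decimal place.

-34.2%

At 24,250 units, contribution = 24,250 × R$21.52 = R$521,860.00.
EBIT = R$521,860.00 − R$328,200 = R$193,660.00.
So DOL = total CM / EBIT = R$521,860.00 / R$193,660.00 = 2.6947.
%ΔEBIT = DOL × %ΔSales = 2.6947 × -12.7% = -34.2%.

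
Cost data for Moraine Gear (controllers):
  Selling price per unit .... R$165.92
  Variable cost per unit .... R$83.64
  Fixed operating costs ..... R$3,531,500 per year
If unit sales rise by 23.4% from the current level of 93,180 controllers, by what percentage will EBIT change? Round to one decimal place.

+43.4%

At 93,180 units, contribution = 93,180 × R$82.28 = R$7,666,850.40.
Operating income = contribution − fixed costs = R$7,666,850.40 − R$3,531,500 = R$4,135,350.40.
Degree of operating leverage = R$7,666,850.40 / R$4,135,350.40 = 1.8540.
%ΔEBIT = DOL × %ΔSales = 1.8540 × +23.4% = +43.4%.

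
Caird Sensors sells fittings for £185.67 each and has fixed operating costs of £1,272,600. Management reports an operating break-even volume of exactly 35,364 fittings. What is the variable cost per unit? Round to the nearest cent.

Contribution per unit must be FC / Q = £1,272,600 / 35,364 = £35.9857.
Variable cost per unit = £185.67 − £35.9857 = £149.68.

£149.68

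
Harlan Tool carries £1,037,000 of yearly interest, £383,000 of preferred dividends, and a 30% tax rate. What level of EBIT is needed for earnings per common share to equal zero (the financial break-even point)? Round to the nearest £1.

Grossing the preferred dividend up to pre-tax terms: £383,000 / (1 − 0.30) = £547,142.86.
Financial break-even EBIT = interest + D_p ÷ (1 − t) = £1,037,000 + £547,142.86 = £1,584,142.86.

£1,584,143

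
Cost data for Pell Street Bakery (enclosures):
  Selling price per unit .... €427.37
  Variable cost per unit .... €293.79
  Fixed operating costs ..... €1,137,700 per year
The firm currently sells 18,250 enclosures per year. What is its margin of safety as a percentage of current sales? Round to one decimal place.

53.3%

Unit CM = price − variable cost = €427.37 − €293.79 = €133.58. Break-even units = €1,137,700 ÷ €133.58 = 8,516.99; break-even revenue = 8,516.99 × €427.37 = €3,639,907.54.
Current sales = 18,250 × €427.37 = €7,799,502.50.
Margin of safety = (€7,799,502.50 − €3,639,907.54) ÷ €7,799,502.50 = 53.3%.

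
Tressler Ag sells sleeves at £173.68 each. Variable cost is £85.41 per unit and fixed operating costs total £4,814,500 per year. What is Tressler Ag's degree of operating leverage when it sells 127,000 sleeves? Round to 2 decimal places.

1.75

At 127,000 units, contribution = 127,000 × £88.27 = £11,210,290.00.
Operating income = contribution − fixed costs = £11,210,290.00 − £4,814,500 = £6,395,790.00.
So DOL = total CM / EBIT = £11,210,290.00 / £6,395,790.00 = 1.7528.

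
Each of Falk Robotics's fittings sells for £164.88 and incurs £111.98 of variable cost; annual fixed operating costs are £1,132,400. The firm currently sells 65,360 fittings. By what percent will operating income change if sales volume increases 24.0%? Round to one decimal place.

+35.7%

Total contribution margin = 65,360 × £52.90 = £3,457,544.00.
EBIT = £3,457,544.00 − £1,132,400 = £2,325,144.00.
Degree of operating leverage = £3,457,544.00 / £2,325,144.00 = 1.4870.
%ΔEBIT = DOL × %ΔSales = 1.4870 × +24.0% = +35.7%.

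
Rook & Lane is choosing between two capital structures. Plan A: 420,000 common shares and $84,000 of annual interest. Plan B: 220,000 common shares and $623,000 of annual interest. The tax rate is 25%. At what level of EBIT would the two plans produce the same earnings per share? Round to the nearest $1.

$1,215,900

Set EPS_A = EPS_B: (EBIT − $84,000)(1 − 0.25) ÷ 420,000 = (EBIT − $623,000)(1 − 0.25) ÷ 220,000.
The (1 − t) factor cancels: (EBIT − 84,000) × 220,000 = (EBIT − 623,000) × 420,000.
Solving, EBIT = (623,000·420,000 − 84,000·220,000) / (420,000 − 220,000) = 243,180,000,000 / 200,000 = 1,215,900.00.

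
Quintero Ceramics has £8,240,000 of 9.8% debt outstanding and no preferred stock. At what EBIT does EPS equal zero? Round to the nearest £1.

Annual interest = 9.8% × £8,240,000 = £807,520.00.
Without preferred stock the financial break-even is simply EBIT = interest = £807,520.00.

£807,520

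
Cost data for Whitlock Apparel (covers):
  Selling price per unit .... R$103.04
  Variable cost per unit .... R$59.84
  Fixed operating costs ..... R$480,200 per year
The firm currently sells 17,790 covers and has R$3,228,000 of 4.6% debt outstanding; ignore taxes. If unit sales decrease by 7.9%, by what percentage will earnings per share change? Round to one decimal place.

Contribution at this volume is 17,790 × R$43.20 = R$768,528.00.
EBIT = R$768,528.00 − R$480,200 = R$288,328.00.
Interest = R$148,488.00, so EBIT − I = R$139,840.00.
DCL = total CM / (EBIT − I) = R$768,528.00 / R$139,840.00 = 5.4958.
%ΔEPS = DCL × %ΔSales = 5.4958 × -7.9% = -43.4%.

-43.4%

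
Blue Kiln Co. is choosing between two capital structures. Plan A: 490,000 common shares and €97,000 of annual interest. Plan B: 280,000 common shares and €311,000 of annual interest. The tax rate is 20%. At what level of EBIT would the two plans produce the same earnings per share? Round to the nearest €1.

€596,333

At indifference, (EBIT − 97,000)(1 − t)/490,000 = (EBIT − 311,000)(1 − t)/280,000.
The (1 − t) factor cancels: (EBIT − 97,000) × 280,000 = (EBIT − 311,000) × 490,000.
EBIT × (490,000 − 280,000) = 311,000 × 490,000 − 97,000 × 280,000 = 125,230,000,000, so EBIT = 125,230,000,000 ÷ 210,000 = 596,333.33.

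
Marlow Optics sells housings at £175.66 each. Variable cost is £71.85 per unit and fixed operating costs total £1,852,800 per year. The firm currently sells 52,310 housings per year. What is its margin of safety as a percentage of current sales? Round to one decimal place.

65.9%

Unit CM = price − variable cost = £175.66 − £71.85 = £103.81. Break-even units = £1,852,800 ÷ £103.81 = 17,847.99; break-even revenue = 17,847.99 × £175.66 = £3,135,178.19.
Current sales = 52,310 × £175.66 = £9,188,774.60.
Margin of safety = (£9,188,774.60 − £3,135,178.19) ÷ £9,188,774.60 = 65.9%.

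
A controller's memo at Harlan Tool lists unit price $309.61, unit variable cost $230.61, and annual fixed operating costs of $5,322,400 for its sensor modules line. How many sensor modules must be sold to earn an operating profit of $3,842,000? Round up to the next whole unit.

116,006 sensor modules

Contribution margin per unit = $309.61 − $230.61 = $79.00.
Required volume = (fixed costs + target profit) ÷ CM = ($5,322,400 + $3,842,000) ÷ $79.00 = 116,005.06, so 116,006 sensor modules.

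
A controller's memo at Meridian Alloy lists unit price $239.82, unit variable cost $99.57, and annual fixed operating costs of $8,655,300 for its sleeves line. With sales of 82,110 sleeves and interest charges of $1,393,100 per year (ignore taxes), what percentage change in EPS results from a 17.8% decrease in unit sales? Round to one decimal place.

At 82,110 units, contribution = 82,110 × $140.25 = $11,515,927.50.
EBIT = $11,515,927.50 − $8,655,300 = $2,860,627.50.
After interest of $1,393,100.00, pre-tax earnings = $1,467,527.50.
Degree of combined leverage = contribution ÷ (EBIT − I) = $11,515,927.50 ÷ $1,467,527.50 = 7.8472.
%ΔEPS = DCL × %ΔSales = 7.8472 × -17.8% = -139.7%.

-139.7%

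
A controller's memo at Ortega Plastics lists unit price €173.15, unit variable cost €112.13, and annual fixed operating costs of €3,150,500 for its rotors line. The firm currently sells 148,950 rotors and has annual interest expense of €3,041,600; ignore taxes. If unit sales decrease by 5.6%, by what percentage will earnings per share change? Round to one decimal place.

At 148,950 units, contribution = 148,950 × €61.02 = €9,088,929.00.
Subtracting fixed costs: EBIT = €9,088,929.00 − €3,150,500 = €5,938,429.00.
Interest = €3,041,600.00, so EBIT − I = €2,896,829.00.
Degree of combined leverage = contribution ÷ (EBIT − I) = €9,088,929.00 ÷ €2,896,829.00 = 3.1375.
EPS therefore changes by 3.1375 × (-5.6%) = -17.6%.

-17.6%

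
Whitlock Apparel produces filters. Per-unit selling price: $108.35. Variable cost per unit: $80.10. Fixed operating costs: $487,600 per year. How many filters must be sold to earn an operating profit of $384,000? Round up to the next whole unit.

Unit CM = price − variable cost = $108.35 − $80.10 = $28.25.
Need Q such that Q × $28.25 − $487,600 = $384,000, i.e. Q = $871,600 / $28.25 = 30,853.10 → 30,854.

30,854 filters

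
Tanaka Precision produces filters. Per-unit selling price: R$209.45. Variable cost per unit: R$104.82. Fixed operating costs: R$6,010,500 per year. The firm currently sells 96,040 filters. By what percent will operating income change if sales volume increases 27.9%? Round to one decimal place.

Contribution at this volume is 96,040 × R$104.63 = R$10,048,665.20.
Operating income = contribution − fixed costs = R$10,048,665.20 − R$6,010,500 = R$4,038,165.20.
DOL = contribution ÷ EBIT = R$10,048,665.20 ÷ R$4,038,165.20 = 2.4884.
%ΔEBIT = DOL × %ΔSales = 2.4884 × +27.9% = +69.4%.

+69.4%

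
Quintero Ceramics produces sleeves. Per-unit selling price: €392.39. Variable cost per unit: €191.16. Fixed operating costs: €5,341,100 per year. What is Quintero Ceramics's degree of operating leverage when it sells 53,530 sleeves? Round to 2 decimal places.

1.98

Contribution at this volume is 53,530 × €201.23 = €10,771,841.90.
EBIT = €10,771,841.90 − €5,341,100 = €5,430,741.90.
DOL = contribution ÷ EBIT = €10,771,841.90 ÷ €5,430,741.90 = 1.9835.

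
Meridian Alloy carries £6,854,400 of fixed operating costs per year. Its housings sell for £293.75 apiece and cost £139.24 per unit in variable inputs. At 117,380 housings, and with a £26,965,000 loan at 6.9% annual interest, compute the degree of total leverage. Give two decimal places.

Total contribution margin = 117,380 × £154.51 = £18,136,383.80.
Operating income = contribution − fixed costs = £18,136,383.80 − £6,854,400 = £11,281,983.80. Interest = £1,860,585.00.
DOL = £18,136,383.80 ÷ £11,281,983.80 = 1.6076; DFL = £11,281,983.80 ÷ £9,421,398.80 = 1.1975.
Combined leverage = 1.6076 × 1.1975 = 1.9251.

1.93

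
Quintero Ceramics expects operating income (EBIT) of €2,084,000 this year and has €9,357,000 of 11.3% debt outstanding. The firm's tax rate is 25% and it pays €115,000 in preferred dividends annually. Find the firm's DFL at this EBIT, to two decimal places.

Interest = €1,057,341.00.
Preferred dividends grossed up pre-tax: €115,000 / (1 − 0.25) = €153,333.33.
DFL = EBIT ÷ [EBIT − I − D_p/(1−t)] = €2,084,000 ÷ [€2,084,000 − €1,057,341.00 − €153,333.33] = €2,084,000 ÷ €873,325.67 = 2.3863.

2.39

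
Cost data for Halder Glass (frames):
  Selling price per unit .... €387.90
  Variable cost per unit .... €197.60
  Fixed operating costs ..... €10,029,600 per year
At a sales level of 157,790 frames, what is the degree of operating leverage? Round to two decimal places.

Total contribution margin = 157,790 × €190.30 = €30,027,437.00.
Subtracting fixed costs: EBIT = €30,027,437.00 − €10,029,600 = €19,997,837.00.
So DOL = total CM / EBIT = €30,027,437.00 / €19,997,837.00 = 1.5015.

1.50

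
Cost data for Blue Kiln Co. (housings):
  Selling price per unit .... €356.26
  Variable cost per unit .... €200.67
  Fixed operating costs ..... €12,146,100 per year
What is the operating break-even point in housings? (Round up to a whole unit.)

78,065 housings

Contribution margin per unit = €356.26 − €200.67 = €155.59.
Break-even Q = €12,146,100 / €155.59 = 78,064.79 → 78,065 housings.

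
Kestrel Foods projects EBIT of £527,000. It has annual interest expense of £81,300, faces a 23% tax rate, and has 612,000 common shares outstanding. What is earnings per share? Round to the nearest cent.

Pre-tax income = £527,000 − £81,300.00 = £445,700.00.
Net income = £445,700.00 × (1 − 0.23) = £343,189.00.
Per share: £343,189.00 / 612,000 shares = £0.56.

£0.56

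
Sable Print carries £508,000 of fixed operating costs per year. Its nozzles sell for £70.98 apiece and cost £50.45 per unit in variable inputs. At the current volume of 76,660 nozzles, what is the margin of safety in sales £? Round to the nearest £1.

£3,684,978

Each unit contributes £70.98 − £50.45 = £20.53. Break-even units = £508,000 ÷ £20.53 = 24,744.28; break-even revenue = 24,744.28 × £70.98 = £1,756,348.76.
Current sales = 76,660 × £70.98 = £5,441,326.80.
Margin of safety = £5,441,326.80 − £1,756,348.76 = £3,684,978.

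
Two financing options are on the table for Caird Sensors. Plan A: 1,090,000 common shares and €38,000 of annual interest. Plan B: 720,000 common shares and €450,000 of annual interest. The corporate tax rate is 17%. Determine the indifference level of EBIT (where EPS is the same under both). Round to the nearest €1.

€1,251,730

At indifference, (EBIT − 38,000)(1 − t)/1,090,000 = (EBIT − 450,000)(1 − t)/720,000.
Cancelling (1 − t) and cross-multiplying: 720,000·(EBIT − 38,000) = 1,090,000·(EBIT − 450,000).
EBIT × (1,090,000 − 720,000) = 450,000 × 1,090,000 − 38,000 × 720,000 = 463,140,000,000, so EBIT = 463,140,000,000 ÷ 370,000 = 1,251,729.73.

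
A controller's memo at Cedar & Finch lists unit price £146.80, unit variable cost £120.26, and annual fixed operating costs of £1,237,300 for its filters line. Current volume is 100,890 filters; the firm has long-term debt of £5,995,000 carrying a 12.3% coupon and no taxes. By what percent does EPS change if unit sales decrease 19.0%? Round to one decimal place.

At 100,890 units, contribution = 100,890 × £26.54 = £2,677,620.60.
EBIT = £2,677,620.60 − £1,237,300 = £1,440,320.60.
After interest of £737,385.00, pre-tax earnings = £702,935.60.
DCL = total CM / (EBIT − I) = £2,677,620.60 / £702,935.60 = 3.8092.
EPS therefore changes by 3.8092 × (-19.0%) = -72.4%.

-72.4%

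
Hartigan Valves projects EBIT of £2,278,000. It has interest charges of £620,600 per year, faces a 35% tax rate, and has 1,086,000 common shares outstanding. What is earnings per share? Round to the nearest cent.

£0.99

Interest = £620,600.00, so EBT = £2,278,000 − £620,600.00 = £1,657,400.00.
Net income = £1,657,400.00 × (1 − 0.35) = £1,077,310.00.
EPS = £1,077,310.00 ÷ 1,086,000 = £0.99.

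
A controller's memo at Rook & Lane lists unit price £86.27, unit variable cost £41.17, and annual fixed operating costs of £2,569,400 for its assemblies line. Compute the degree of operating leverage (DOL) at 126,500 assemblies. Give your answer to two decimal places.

1.82

Contribution at this volume is 126,500 × £45.10 = £5,705,150.00.
EBIT = £5,705,150.00 − £2,569,400 = £3,135,750.00.
Degree of operating leverage = £5,705,150.00 / £3,135,750.00 = 1.8194.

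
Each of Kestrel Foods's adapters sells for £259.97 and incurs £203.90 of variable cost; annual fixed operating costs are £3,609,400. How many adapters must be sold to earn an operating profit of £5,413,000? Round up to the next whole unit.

160,914 adapters

Each unit contributes £259.97 − £203.90 = £56.07.
Required volume = (fixed costs + target profit) ÷ CM = (£3,609,400 + £5,413,000) ÷ £56.07 = 160,913.14, so 160,914 adapters.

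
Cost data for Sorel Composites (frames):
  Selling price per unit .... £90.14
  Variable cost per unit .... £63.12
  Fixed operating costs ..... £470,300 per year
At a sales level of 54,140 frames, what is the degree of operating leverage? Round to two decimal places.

1.47

Contribution at this volume is 54,140 × £27.02 = £1,462,862.80.
Subtracting fixed costs: EBIT = £1,462,862.80 − £470,300 = £992,562.80.
So DOL = total CM / EBIT = £1,462,862.80 / £992,562.80 = 1.4738.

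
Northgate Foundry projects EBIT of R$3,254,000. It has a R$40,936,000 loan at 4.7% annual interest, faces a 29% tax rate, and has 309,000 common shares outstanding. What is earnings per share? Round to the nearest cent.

Interest = R$1,923,992.00, so EBT = R$3,254,000 − R$1,923,992.00 = R$1,330,008.00.
After tax at 29%: net income = R$1,330,008.00 × 0.71 = R$944,305.68.
Per share: R$944,305.68 / 309,000 shares = R$3.06.

R$3.06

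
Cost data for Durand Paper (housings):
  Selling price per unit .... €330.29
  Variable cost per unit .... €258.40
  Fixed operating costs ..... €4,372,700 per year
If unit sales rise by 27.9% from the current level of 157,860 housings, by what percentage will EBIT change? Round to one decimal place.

Total contribution margin = 157,860 × €71.89 = €11,348,555.40.
Subtracting fixed costs: EBIT = €11,348,555.40 − €4,372,700 = €6,975,855.40.
DOL = contribution ÷ EBIT = €11,348,555.40 ÷ €6,975,855.40 = 1.6268.
%ΔEBIT = DOL × %ΔSales = 1.6268 × +27.9% = +45.4%.

+45.4%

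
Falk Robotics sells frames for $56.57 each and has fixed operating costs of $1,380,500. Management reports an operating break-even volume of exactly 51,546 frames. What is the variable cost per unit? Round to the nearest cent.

At break-even, FC = Q × (P − VC), so P − VC = $1,380,500 ÷ 51,546 = $26.7819.
Hence VC = price − CM = $56.57 − $26.7819 = $29.79.

$29.79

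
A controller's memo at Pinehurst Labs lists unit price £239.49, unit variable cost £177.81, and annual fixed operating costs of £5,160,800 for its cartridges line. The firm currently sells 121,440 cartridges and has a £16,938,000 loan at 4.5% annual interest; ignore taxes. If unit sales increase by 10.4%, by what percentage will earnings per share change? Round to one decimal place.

+49.7%

Contribution at this volume is 121,440 × £61.68 = £7,490,419.20.
Subtracting fixed costs: EBIT = £7,490,419.20 − £5,160,800 = £2,329,619.20.
After interest of £762,210.00, pre-tax earnings = £1,567,409.20.
DCL = total CM / (EBIT − I) = £7,490,419.20 / £1,567,409.20 = 4.7789.
%ΔEPS = DCL × %ΔSales = 4.7789 × +10.4% = +49.7%.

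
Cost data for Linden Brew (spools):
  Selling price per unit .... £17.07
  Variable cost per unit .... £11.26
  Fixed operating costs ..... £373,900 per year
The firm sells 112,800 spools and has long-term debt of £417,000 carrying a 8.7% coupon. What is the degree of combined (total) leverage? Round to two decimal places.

2.67

Total contribution margin = 112,800 × £5.81 = £655,368.00.
Subtracting fixed costs: EBIT = £655,368.00 − £373,900 = £281,468.00. Interest = £36,279.00, so EBIT − I = £245,189.00.
DCL = contribution ÷ (EBIT − I) = £655,368.00 ÷ £245,189.00 = 2.6729.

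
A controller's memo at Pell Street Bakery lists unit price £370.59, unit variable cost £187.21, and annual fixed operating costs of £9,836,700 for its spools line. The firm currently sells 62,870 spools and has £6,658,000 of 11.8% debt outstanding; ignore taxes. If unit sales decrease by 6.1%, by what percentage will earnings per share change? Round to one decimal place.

-77.6%

Total contribution margin = 62,870 × £183.38 = £11,529,100.60.
EBIT = £11,529,100.60 − £9,836,700 = £1,692,400.60.
After interest of £785,644.00, pre-tax earnings = £906,756.60.
Degree of combined leverage = contribution ÷ (EBIT − I) = £11,529,100.60 ÷ £906,756.60 = 12.7147.
%ΔEPS = DCL × %ΔSales = 12.7147 × -6.1% = -77.6%.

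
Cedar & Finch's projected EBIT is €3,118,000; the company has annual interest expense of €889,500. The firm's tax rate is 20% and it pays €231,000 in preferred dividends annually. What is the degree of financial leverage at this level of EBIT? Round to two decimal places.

1.61

Annual interest charges come to €889,500.00.
Preferred dividends grossed up pre-tax: €231,000 / (1 − 0.20) = €288,750.00.
DFL = EBIT ÷ [EBIT − I − D_p/(1−t)] = €3,118,000 ÷ [€3,118,000 − €889,500.00 − €288,750.00] = €3,118,000 ÷ €1,939,750.00 = 1.6074.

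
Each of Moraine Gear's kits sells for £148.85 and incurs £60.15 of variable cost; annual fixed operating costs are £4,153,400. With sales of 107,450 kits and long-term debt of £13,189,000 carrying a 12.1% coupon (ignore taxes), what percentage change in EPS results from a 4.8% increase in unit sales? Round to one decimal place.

+12.1%

Contribution at this volume is 107,450 × £88.70 = £9,530,815.00.
Subtracting fixed costs: EBIT = £9,530,815.00 − £4,153,400 = £5,377,415.00.
Interest = £1,595,869.00, so EBIT − I = £3,781,546.00.
Degree of combined leverage = contribution ÷ (EBIT − I) = £9,530,815.00 ÷ £3,781,546.00 = 2.5203.
EPS therefore changes by 2.5203 × (+4.8%) = +12.1%.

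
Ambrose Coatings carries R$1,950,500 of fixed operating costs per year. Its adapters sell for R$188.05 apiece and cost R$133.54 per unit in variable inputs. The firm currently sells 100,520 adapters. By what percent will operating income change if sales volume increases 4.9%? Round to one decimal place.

+7.6%

At 100,520 units, contribution = 100,520 × R$54.51 = R$5,479,345.20.
EBIT = R$5,479,345.20 − R$1,950,500 = R$3,528,845.20.
Degree of operating leverage = R$5,479,345.20 / R$3,528,845.20 = 1.5527.
Operating income changes by 1.5527 × +4.9% = +7.6%.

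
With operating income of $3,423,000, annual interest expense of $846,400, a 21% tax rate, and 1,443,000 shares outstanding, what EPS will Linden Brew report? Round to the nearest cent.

Pre-tax income = $3,423,000 − $846,400.00 = $2,576,600.00.
After tax at 21%: net income = $2,576,600.00 × 0.79 = $2,035,514.00.
EPS = $2,035,514.00 ÷ 1,443,000 = $1.41.

$1.41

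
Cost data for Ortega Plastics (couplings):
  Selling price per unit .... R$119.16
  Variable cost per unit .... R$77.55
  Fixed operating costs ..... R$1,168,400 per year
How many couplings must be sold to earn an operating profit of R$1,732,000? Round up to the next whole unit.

69,705 couplings

Unit CM = price − variable cost = R$119.16 − R$77.55 = R$41.61.
Units = (FC + target) / CM = (R$1,168,400 + R$1,732,000) / R$41.61 = 69,704.40, so 69,705 couplings.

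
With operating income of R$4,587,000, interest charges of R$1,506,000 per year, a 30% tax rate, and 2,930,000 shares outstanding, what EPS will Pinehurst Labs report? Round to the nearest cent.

R$0.74

Interest = R$1,506,000.00, so EBT = R$4,587,000 − R$1,506,000.00 = R$3,081,000.00.
After tax at 30%: net income = R$3,081,000.00 × 0.70 = R$2,156,700.00.
EPS = R$2,156,700.00 ÷ 2,930,000 = R$0.74.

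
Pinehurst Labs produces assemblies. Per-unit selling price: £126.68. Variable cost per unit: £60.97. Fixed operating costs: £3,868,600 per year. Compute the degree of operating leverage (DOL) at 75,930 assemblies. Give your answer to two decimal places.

4.45

At 75,930 units, contribution = 75,930 × £65.71 = £4,989,360.30.
EBIT = £4,989,360.30 − £3,868,600 = £1,120,760.30.
So DOL = total CM / EBIT = £4,989,360.30 / £1,120,760.30 = 4.4518.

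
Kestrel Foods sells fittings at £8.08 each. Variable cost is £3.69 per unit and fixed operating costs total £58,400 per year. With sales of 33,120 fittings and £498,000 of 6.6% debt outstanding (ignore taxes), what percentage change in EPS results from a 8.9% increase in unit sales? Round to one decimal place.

Contribution at this volume is 33,120 × £4.39 = £145,396.80.
Subtracting fixed costs: EBIT = £145,396.80 − £58,400 = £86,996.80.
Interest = £32,868.00, so EBIT − I = £54,128.80.
Degree of combined leverage = contribution ÷ (EBIT − I) = £145,396.80 ÷ £54,128.80 = 2.6861.
EPS therefore changes by 2.6861 × (+8.9%) = +23.9%.

+23.9%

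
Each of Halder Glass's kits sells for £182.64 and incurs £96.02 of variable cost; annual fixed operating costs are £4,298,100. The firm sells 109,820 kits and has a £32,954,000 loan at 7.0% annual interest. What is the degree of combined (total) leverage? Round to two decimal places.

Contribution at this volume is 109,820 × £86.62 = £9,512,608.40.
EBIT = £9,512,608.40 − £4,298,100 = £5,214,508.40. Interest = £2,306,780.00, so EBIT − I = £2,907,728.40.
Degree of total leverage = total CM / (EBIT − interest) = £9,512,608.40 / £2,907,728.40 = 3.2715.

3.27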